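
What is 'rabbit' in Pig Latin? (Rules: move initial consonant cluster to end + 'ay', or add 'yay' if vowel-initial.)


'rabbit': move consonant cluster 'r' to end and add 'ay': 'abbitray'.

abbitray


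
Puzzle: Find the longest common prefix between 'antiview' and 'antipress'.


Compare from the start: 4 characters match: 'anti'. Mismatch at position 5: 'v' vs 'p'.

anti


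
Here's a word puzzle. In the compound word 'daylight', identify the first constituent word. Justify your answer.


Split 'daylight' into 'day' + 'light'. The first part is 'day'.

day


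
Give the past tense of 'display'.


Apply rule: Add -ed. 'display' becomes 'displayed'.

displayed


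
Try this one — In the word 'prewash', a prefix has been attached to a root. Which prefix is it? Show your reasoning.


The word 'prewash' = 'pre' (prefix) + 'wash' (root). The prefix is 'pre'.

pre


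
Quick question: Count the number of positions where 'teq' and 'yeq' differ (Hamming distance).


Alignment:
Position 1: 't' vs 'y' = DIFFER
Position 2: 'e' vs 'e' = match
Position 3: 'q' vs 'q' = match
Total differences: 1

1


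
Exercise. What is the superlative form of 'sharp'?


Apply superlative formation (add -est): 'sharp' -> 'sharpest'.

sharpest


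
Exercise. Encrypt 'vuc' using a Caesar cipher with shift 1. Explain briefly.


Shift each letter by 1: v -> w, u -> v, c -> d. Result: 'wvd'.

wvd


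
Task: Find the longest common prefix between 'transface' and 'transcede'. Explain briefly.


Compare from the start: 5 characters match: 'trans'. Mismatch at position 6: 'f' vs 'c'.

trans


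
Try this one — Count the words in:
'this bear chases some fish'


Split into words: this | bear | chases | some | fish = 5 words.

5


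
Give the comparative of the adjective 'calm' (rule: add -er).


Apply comparative formation (add -er): 'calm' -> 'calmer'.

calmer


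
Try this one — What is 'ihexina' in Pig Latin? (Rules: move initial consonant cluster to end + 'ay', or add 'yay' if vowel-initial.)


'ihexina' starts with a vowel, so add 'yay': 'ihexinayay'.

ihexinayay


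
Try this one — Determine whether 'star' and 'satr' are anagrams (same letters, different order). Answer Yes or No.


Sorted letters of 'star': 'arst'
Sorted letters of 'satr': 'arst'
They match.

Yes


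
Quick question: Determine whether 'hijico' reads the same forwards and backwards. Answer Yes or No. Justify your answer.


Forward: 'hijico'
Reversed: 'ocijih'
They differ.

No


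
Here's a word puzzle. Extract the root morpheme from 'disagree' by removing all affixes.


Remove prefix 'dis' from 'disagree' to get root 'agree'.

agree


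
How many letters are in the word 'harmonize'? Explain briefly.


Spell out 'harmonize' and number each letter: h(1), a(2), r(3), m(4), o(5), n(6), i(7), z(8), e(9). Total: 9 letters.

9


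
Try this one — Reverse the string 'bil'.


Reverse 'bil' character by character: 'lib'.

lib


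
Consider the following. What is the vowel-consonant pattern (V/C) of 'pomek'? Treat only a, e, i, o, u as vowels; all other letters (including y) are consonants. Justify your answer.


Letter mapping: p = C, o = V, m = C, e = V, k = C.

CVCVC


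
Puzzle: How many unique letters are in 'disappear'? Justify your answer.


Unique letters in 'disappear': {a, d, e, i, p, r, s} = 7 distinct letters.

7


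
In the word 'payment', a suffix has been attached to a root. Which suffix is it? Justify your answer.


The word 'payment' = 'pay' (root) + '-ment' (suffix). The suffix is '-ment'.

ment


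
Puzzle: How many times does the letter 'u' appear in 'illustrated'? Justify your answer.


Letter 'u' in 'illustrated': found at position(s) 4 = 1 occurrence(s).

1


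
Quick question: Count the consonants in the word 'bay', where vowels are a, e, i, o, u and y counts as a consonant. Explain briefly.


Consonants in 'bay': b, y = 2 consonants.

2


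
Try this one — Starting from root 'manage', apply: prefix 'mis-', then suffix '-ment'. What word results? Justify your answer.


Step 1: Add prefix 'mis-' to 'manage' = 'mismanage'
Step 2: Add suffix '-ment' to 'mismanage' = 'mismanagement'

mismanagement


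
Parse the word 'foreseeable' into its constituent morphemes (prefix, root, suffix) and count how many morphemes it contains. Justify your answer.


Step 1: Identify prefix: 'fore' (meaning: before/front)
Step 2: Identify root: 'see'
Step 3: Identify suffix(es): 'able'
Decomposition: fore- (prefix: before/front) + see (root) + -able (suffix: capable of)
Total morphemes: 3

3 morphemes (fore- (prefix: before/front) + see (root) + -able (suffix: capable of))


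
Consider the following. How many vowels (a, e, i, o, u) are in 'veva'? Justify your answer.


Vowels in 'veva': e, a = 2 vowels.

2


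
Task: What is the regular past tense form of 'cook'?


Apply rule: Add -ed. 'cook' becomes 'cooked'.

cooked


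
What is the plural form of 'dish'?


Apply rule: Add -es (sibilant/fricative ending). 'dish' becomes 'dishes'.

dishes


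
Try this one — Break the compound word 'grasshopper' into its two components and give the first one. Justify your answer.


Split 'grasshopper' into 'grass' + 'hopper'. The first part is 'grass'.

grass


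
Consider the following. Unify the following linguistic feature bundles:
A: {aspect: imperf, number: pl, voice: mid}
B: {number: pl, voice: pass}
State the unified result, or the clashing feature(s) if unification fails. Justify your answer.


Compare features:
aspect: A=imperf vs B=_ -> unified: imperf
number: A=pl vs B=pl -> unified: pl
voice: A=mid vs B=pass -> CLASH
Clash detected on feature 'voice' (mid vs pass); unification fails.

CLASH on 'voice' (mid vs pass)


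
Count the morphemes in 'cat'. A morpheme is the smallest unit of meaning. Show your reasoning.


Decomposition: cat (free morpheme) = 1 morpheme(s)

1 morphemes


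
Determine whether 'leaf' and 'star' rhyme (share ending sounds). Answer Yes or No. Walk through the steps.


Rime (stressed vowel + following sounds) of 'leaf': -eaf = /iːf/
Rime of 'star': -ar = /ɑːr/
/iːf/ and /ɑːr/ are different ending sounds, so the words do not rhyme.

No


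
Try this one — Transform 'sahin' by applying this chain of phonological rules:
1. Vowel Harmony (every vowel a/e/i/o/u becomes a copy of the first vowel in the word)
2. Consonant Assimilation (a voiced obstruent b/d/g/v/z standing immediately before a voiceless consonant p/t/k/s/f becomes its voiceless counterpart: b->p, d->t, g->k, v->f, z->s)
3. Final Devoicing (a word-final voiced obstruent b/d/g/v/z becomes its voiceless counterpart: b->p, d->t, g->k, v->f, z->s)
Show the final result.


Starting form: 'sahin'
Rule 1: Vowel Harmony: all vowels become 'a' (matching first vowel). 'sahin' -> 'sahan'
Rule 2: Consonant Assimilation: no voiced obstruent (b/d/g/v/z) stands immediately before a voiceless consonant (p/t/k/s/f). No change.
Rule 3: Final Devoicing: final consonant 'n' is not one of the voiced obstruents b/d/g/v/z. No change.
Final form: 'sahan'

sahan


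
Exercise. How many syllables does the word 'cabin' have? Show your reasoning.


Break 'cabin' into syllables: cab-in -> cab | in = 2 syllables

2 syllables


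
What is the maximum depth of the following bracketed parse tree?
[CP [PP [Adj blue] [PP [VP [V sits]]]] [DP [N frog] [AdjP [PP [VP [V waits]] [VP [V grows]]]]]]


Count bracket nesting levels:
'[' at pos 0: depth = 1
'[' at pos 4: depth = 2
'[' at pos 8: depth = 3
'[' at pos 19: depth = 3
'[' at pos 23: depth = 4
'[' at pos 27: depth = 5
'[' at pos 39: depth = 2
'[' at pos 43: depth = 3
'[' at pos 52: depth = 3
'[' at pos 58: depth = 4
'[' at pos 62: depth = 5
'[' at pos 66: depth = 6
'[' at pos 77: depth = 5
'[' at pos 81: depth = 6
Maximum depth reached: 6

6


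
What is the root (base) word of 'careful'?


Remove suffix '-ful' from 'careful' to get root 'care'.

care


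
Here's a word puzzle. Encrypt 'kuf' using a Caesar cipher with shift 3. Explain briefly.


Shift each letter by 3: k -> n, u -> x, f -> i. Result: 'nxi'.

nxi


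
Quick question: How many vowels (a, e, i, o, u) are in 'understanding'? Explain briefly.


Vowels in 'understanding': u, e, a, i = 4 vowels.

4


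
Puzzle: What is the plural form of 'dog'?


Apply rule: Add -s. 'dog' becomes 'dogs'.

dogs


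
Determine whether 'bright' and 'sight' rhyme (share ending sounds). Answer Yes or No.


Rime (stressed vowel + following sounds) of 'bright': -ight = /aɪt/
Rime of 'sight': -ight = /aɪt/
/aɪt/ and /aɪt/ are the same ending sound, so the words rhyme.

Yes


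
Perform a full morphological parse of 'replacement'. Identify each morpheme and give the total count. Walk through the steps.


Step 1: Identify prefix: 're' (meaning: again)
Step 2: Identify root: 'place'
Step 3: Identify suffix(es): 'ment'
Decomposition: re- (prefix: again) + place (root) + -ment (suffix: action/result)
Total morphemes: 3

3 morphemes (re- (prefix: again) + place (root) + -ment (suffix: action/result))


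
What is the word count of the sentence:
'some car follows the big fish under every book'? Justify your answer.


Split into words: some | car | follows | the | big | fish | under | every | book = 9 words.

9


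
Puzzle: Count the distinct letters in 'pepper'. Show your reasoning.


Unique letters in 'pepper': {e, p, r} = 3 distinct letters.

3


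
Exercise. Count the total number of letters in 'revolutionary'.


Spell out 'revolutionary' and number each letter: r(1), e(2), v(3), o(4), l(5), u(6), t(7), i(8), o(9), n(10), a(11), r(12), y(13). Total: 13 letters.

13


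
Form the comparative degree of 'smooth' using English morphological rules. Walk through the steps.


Apply comparative formation (add -er): 'smooth' -> 'smoother'.

smoother


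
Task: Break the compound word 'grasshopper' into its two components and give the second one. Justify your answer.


Split 'grasshopper' into 'grass' + 'hopper'. The second part is 'hopper'.

hopper


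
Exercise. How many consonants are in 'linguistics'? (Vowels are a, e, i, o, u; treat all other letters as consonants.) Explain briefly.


Consonants in 'linguistics': l, n, g, s, t, c, s = 7 consonants.

7


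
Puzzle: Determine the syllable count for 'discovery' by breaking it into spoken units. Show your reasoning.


Break 'discovery' into syllables: dis-cov-er-y -> dis | cov | er | y = 4 syllables

4 syllables


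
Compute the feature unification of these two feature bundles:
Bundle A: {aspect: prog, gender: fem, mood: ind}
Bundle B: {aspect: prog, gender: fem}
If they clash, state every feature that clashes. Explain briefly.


Compare features:
aspect: A=prog vs B=prog -> unified: prog
gender: A=fem vs B=fem -> unified: fem
mood: A=ind vs B=_ -> unified: ind
No clashes found.

Unified: {aspect: prog, gender: fem, mood: ind}


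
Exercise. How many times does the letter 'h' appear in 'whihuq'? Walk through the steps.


Letter 'h' in 'whihuq': found at position(s) 2, 4 = 2 occurrence(s).

2


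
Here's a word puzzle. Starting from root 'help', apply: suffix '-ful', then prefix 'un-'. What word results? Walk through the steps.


Step 1: Add suffix '-ful' to 'help' = 'helpful'
Step 2: Add prefix 'un-' to 'helpful' = 'unhelpful'

unhelpful


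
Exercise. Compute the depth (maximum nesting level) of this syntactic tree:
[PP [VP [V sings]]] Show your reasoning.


Count bracket nesting levels:
'[' at pos 0: depth = 1
'[' at pos 4: depth = 2
'[' at pos 8: depth = 3
Maximum depth reached: 3

3


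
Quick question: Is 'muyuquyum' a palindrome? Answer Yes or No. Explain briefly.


Forward: 'muyuquyum'
Reversed: 'muyuquyum'
They are identical.

Yes


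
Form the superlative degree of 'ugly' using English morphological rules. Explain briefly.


Apply superlative formation (consonant + y: change y to i, add -est): 'ugly' -> 'ugliest'.

ugliest


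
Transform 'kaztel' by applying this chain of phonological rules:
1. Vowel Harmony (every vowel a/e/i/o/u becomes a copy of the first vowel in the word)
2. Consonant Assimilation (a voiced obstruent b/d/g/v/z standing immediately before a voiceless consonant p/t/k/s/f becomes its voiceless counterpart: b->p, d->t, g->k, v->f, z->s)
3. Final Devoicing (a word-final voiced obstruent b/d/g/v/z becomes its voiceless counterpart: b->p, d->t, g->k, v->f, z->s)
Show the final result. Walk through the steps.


Starting form: 'kaztel'
Rule 1: Vowel Harmony: all vowels become 'a' (matching first vowel). 'kaztel' -> 'kaztal'
Rule 2: Consonant Assimilation: voiced obstruent before voiceless consonant becomes voiceless ('zt' -> 'st'). 'kaztal' -> 'kastal'
Rule 3: Final Devoicing: final consonant 'l' is not one of the voiced obstruents b/d/g/v/z. No change.
Final form: 'kastal'

kastal


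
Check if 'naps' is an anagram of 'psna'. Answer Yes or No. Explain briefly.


Sorted letters of 'naps': 'anps'
Sorted letters of 'psna': 'anps'
They match.

Yes


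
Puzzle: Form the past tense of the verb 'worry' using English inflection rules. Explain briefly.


Apply rule: Change -y to -ied. 'worry' becomes 'worried'.

worried


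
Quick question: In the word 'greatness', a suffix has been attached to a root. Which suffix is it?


The word 'greatness' = 'great' (root) + '-ness' (suffix). The suffix is '-ness'.

ness


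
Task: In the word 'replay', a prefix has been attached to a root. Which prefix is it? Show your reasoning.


The word 'replay' = 're' (prefix) + 'play' (root). The prefix is 're'.

re


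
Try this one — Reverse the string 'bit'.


Reverse 'bit' character by character: 'tib'.

tib


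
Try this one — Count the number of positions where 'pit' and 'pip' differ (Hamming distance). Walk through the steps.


Alignment:
Position 1: 'p' vs 'p' = match
Position 2: 'i' vs 'i' = match
Position 3: 't' vs 'p' = DIFFER
Total differences: 1

1


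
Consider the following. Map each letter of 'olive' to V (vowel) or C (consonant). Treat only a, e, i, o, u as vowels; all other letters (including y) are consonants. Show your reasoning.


Letter mapping: o = V, l = C, i = V, v = C, e = V.

VCVCV


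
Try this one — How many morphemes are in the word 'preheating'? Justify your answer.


Decomposition: pre- (prefix) + heat (root) + -ing (suffix) = 3 morpheme(s)

3 morphemes


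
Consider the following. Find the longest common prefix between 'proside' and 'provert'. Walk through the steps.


Compare from the start: 3 characters match: 'pro'. Mismatch at position 4: 's' vs 'v'.

pro


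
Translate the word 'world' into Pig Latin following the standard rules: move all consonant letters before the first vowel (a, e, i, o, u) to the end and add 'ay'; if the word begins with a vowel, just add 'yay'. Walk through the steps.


'world': move consonant cluster 'w' to end and add 'ay': 'orldway'.

orldway


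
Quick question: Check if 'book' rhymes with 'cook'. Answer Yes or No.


Rime (stressed vowel + following sounds) of 'book': -ook = /ʊk/
Rime of 'cook': -ook = /ʊk/
/ʊk/ and /ʊk/ are the same ending sound, so the words rhyme.

Yes


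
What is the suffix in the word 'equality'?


The word 'equality' = 'equal' (root) + '-ity' (suffix). The suffix is '-ity'.

ity


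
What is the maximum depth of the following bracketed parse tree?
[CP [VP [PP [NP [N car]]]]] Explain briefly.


Count bracket nesting levels:
'[' at pos 0: depth = 1
'[' at pos 4: depth = 2
'[' at pos 8: depth = 3
'[' at pos 12: depth = 4
'[' at pos 16: depth = 5
Maximum depth reached: 5

5


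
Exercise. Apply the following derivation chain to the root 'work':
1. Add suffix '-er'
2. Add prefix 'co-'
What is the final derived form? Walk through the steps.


Step 1: Add suffix '-er' to 'work' = 'worker'
Step 2: Add prefix 'co-' to 'worker' = 'coworker'

coworker


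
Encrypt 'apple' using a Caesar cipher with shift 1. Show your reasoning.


Shift each letter by 1: a -> b, p -> q, p -> q, l -> m, e -> f. Result: 'bqqmf'.

bqqmf


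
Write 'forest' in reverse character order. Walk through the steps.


Reverse 'forest' character by character: 'tserof'.

tserof


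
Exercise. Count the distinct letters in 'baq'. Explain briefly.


Unique letters in 'baq': {a, b, q} = 3 distinct letters.

3


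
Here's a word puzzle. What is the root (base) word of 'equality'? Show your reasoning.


Remove suffix '-ity' from 'equality' to get root 'equal'.

equal


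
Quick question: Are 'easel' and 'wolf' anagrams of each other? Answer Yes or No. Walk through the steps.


Sorted letters of 'easel': 'aeels'
Sorted letters of 'wolf': 'flow'
They do not match.

No


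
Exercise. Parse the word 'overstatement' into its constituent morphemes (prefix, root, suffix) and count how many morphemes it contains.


Step 1: Identify prefix: 'over' (meaning: excessively)
Step 2: Identify root: 'state'
Step 3: Identify suffix(es): 'ment'
Decomposition: over- (prefix: excessively) + state (root) + -ment (suffix: action/result)
Total morphemes: 3

3 morphemes (over- (prefix: excessively) + state (root) + -ment (suffix: action/result))


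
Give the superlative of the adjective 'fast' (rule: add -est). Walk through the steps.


Apply superlative formation (add -est): 'fast' -> 'fastest'.

fastest


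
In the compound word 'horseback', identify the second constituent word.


Split 'horseback' into 'horse' + 'back'. The second part is 'back'.

back


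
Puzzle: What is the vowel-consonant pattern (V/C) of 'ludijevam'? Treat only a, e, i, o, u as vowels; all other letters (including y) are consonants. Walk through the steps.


Letter mapping: l = C, u = V, d = C, i = V, j = C, e = V, v = C, a = V, m = C.

CVCVCVCVC


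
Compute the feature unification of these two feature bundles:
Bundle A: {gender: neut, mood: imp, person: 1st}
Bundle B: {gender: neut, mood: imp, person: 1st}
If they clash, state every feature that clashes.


Compare features:
gender: A=neut vs B=neut -> unified: neut
mood: A=imp vs B=imp -> unified: imp
person: A=1st vs B=1st -> unified: 1st
No clashes found.

Unified: {gender: neut, mood: imp, person: 1st}


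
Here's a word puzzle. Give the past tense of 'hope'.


Apply rule: Add -d (word ends in -e). 'hope' becomes 'hoped'.

hoped


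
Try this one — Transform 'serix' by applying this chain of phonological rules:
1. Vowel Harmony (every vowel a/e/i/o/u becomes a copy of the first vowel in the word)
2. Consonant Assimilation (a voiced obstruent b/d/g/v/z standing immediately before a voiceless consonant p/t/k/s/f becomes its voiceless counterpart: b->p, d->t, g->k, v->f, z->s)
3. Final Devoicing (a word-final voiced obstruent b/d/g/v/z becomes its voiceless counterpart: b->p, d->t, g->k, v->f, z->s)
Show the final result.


Starting form: 'serix'
Rule 1: Vowel Harmony: all vowels become 'e' (matching first vowel). 'serix' -> 'serex'
Rule 2: Consonant Assimilation: no voiced obstruent (b/d/g/v/z) stands immediately before a voiceless consonant (p/t/k/s/f). No change.
Rule 3: Final Devoicing: final consonant 'x' is not one of the voiced obstruents b/d/g/v/z. No change.
Final form: 'serex'

serex


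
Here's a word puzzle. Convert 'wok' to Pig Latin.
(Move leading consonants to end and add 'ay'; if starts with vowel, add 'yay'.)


'wok': move consonant cluster 'w' to end and add 'ay': 'okway'.

okway


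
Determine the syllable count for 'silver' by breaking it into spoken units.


Break 'silver' into syllables: sil-ver -> sil | ver = 2 syllables

2 syllables


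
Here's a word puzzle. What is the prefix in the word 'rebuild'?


The word 'rebuild' = 're' (prefix) + 'build' (root). The prefix is 're'.

re


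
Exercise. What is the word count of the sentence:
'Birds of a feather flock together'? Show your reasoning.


Split into words: Birds | of | a | feather | flock | together = 6 words.

6


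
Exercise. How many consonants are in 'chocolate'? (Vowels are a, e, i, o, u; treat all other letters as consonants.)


Consonants in 'chocolate': c, h, c, l, t = 5 consonants.

5


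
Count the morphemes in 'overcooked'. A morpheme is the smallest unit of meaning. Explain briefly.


Decomposition: over- (prefix) + cook (root) + -ed (suffix) = 3 morpheme(s)

3 morphemes


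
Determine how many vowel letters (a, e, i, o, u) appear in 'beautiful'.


Vowels in 'beautiful': e, a, u, i, u = 5 vowels.

5


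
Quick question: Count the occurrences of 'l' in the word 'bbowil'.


Letter 'l' in 'bbowil': found at position(s) 6 = 1 occurrence(s).

1


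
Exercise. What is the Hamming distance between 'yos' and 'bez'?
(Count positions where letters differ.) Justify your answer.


Alignment:
Position 1: 'y' vs 'b' = DIFFER
Position 2: 'o' vs 'e' = DIFFER
Position 3: 's' vs 'z' = DIFFER
Total differences: 3

3


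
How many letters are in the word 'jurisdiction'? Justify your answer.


Spell out 'jurisdiction' and number each letter: j(1), u(2), r(3), i(4), s(5), d(6), i(7), c(8), t(9), i(10), o(11), n(12). Total: 12 letters.

12


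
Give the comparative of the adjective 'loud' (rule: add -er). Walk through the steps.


Apply comparative formation (add -er): 'loud' -> 'louder'.

louder


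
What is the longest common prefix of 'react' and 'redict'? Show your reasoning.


Compare from the start: 2 characters match: 're'. Mismatch at position 3: 'a' vs 'd'.

re


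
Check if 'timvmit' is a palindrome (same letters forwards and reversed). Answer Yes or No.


Forward: 'timvmit'
Reversed: 'timvmit'
They are identical.

Yes


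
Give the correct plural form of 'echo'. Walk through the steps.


Apply rule: Add -es (consonant + o). 'echo' becomes 'echoes'.

echoes


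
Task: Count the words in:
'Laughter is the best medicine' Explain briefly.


Split into words: Laughter | is | the | best | medicine = 5 words.

5


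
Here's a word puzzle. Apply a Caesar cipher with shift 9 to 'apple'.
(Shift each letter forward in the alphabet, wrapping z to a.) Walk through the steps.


Shift each letter by 9: a -> j, p -> y, p -> y, l -> u, e -> n. Result: 'jyyun'.

jyyun


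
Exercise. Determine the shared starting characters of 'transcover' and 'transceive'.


Compare from the start: 6 characters match: 'transc'. Mismatch at position 7: 'o' vs 'e'.

transc


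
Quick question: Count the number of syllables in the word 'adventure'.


Break 'adventure' into syllables: ad-ven-ture -> ad | ven | ture = 3 syllables

3 syllables


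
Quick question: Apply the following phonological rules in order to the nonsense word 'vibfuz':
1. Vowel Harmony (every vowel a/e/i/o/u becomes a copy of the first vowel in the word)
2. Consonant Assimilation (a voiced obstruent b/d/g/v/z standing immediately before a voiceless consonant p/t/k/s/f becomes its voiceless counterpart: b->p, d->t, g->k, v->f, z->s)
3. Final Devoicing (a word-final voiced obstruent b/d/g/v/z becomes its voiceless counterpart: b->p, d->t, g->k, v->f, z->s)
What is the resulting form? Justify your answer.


Starting form: 'vibfuz'
Rule 1: Vowel Harmony: all vowels become 'i' (matching first vowel). 'vibfuz' -> 'vibfiz'
Rule 2: Consonant Assimilation: voiced obstruent before voiceless consonant becomes voiceless ('bf' -> 'pf'). 'vibfiz' -> 'vipfiz'
Rule 3: Final Devoicing: word-final voiced obstruent 'z' becomes voiceless 's'. 'vipfiz' -> 'vipfis'
Final form: 'vipfis'

vipfis


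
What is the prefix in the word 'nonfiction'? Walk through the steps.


The word 'nonfiction' = 'non' (prefix) + 'fiction' (root). The prefix is 'non'.

non


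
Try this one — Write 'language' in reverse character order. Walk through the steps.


Reverse 'language' character by character: 'egaugnal'.

egaugnal


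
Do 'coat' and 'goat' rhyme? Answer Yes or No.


Rime (stressed vowel + following sounds) of 'coat': -oat = /oʊt/
Rime of 'goat': -oat = /oʊt/
/oʊt/ and /oʊt/ are the same ending sound, so the words rhyme.

Yes


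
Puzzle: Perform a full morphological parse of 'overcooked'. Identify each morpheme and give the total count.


Step 1: Identify prefix: 'over' (meaning: excessively)
Step 2: Identify root: 'cook'
Step 3: Identify suffix(es): 'ed'
Decomposition: over- (prefix: excessively) + cook (root) + -ed (suffix: past)
Total morphemes: 3

3 morphemes (over- (prefix: excessively) + cook (root) + -ed (suffix: past))


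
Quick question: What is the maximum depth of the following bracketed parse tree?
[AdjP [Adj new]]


Count bracket nesting levels:
'[' at pos 0: depth = 1
'[' at pos 6: depth = 2
Maximum depth reached: 2

2


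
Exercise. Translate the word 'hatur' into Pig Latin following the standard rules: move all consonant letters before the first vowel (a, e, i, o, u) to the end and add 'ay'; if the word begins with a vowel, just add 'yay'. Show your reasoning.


'hatur': move consonant cluster 'h' to end and add 'ay': 'aturhay'.

aturhay


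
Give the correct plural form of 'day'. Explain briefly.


Apply rule: Add -s. 'day' becomes 'days'.

days


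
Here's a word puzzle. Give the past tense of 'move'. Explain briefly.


Apply rule: Add -d (word ends in -e). 'move' becomes 'moved'.

moved


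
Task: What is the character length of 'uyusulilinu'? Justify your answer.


Spell out 'uyusulilinu' and number each letter: u(1), y(2), u(3), s(4), u(5), l(6), i(7), l(8), i(9), n(10), u(11). Total: 11 letters.

11


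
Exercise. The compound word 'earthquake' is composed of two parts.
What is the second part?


Split 'earthquake' into 'earth' + 'quake'. The second part is 'quake'.

quake


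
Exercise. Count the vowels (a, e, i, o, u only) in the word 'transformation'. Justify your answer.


Vowels in 'transformation': a, o, a, i, o = 5 vowels.

5


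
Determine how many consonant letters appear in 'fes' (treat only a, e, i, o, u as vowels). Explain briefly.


Consonants in 'fes': f, s = 2 consonants.

2


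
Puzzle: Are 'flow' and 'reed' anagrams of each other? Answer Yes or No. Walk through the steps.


Sorted letters of 'flow': 'flow'
Sorted letters of 'reed': 'deer'
They do not match.

No


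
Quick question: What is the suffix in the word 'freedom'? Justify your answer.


The word 'freedom' = 'free' (root) + '-dom' (suffix). The suffix is '-dom'.

dom


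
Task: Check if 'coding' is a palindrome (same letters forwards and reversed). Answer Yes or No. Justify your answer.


Forward: 'coding'
Reversed: 'gnidoc'
They differ.

No


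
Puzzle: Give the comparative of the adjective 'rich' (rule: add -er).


Apply comparative formation (add -er): 'rich' -> 'richer'.

richer


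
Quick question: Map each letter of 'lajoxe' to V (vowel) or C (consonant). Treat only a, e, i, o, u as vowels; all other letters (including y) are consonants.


Letter mapping: l = C, a = V, j = C, o = V, x = C, e = V.

CVCVCV


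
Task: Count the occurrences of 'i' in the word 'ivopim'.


Letter 'i' in 'ivopim': found at position(s) 1, 5 = 2 occurrence(s).

2


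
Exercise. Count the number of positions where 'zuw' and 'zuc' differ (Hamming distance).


Alignment:
Position 1: 'z' vs 'z' = match
Position 2: 'u' vs 'u' = match
Position 3: 'w' vs 'c' = DIFFER
Total differences: 1

1


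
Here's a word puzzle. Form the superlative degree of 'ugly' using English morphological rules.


Apply superlative formation (consonant + y: change y to i, add -est): 'ugly' -> 'ugliest'.

ugliest


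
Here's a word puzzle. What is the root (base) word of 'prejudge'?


Remove prefix 'pre' from 'prejudge' to get root 'judge'.

judge


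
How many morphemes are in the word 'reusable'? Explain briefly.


Decomposition: re- (prefix) + use (root) + -able (suffix) = 3 morpheme(s)

3 morphemes


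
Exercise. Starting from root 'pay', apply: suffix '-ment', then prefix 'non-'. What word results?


Step 1: Add suffix '-ment' to 'pay' = 'payment'
Step 2: Add prefix 'non-' to 'payment' = 'nonpayment'

nonpayment


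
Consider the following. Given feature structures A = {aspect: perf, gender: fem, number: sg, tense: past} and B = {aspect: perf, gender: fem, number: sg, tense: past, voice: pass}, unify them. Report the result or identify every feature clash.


Compare features:
aspect: A=perf vs B=perf -> unified: perf
gender: A=fem vs B=fem -> unified: fem
number: A=sg vs B=sg -> unified: sg
tense: A=past vs B=past -> unified: past
voice: A=_ vs B=pass -> unified: pass
No clashes found.

Unified: {aspect: perf, gender: fem, number: sg, tense: past, voice: pass}


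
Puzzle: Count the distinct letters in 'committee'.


Unique letters in 'committee': {c, e, i, m, o, t} = 6 distinct letters.

6


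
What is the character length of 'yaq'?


Spell out 'yaq' and number each letter: y(1), a(2), q(3). Total: 3 letters.

3


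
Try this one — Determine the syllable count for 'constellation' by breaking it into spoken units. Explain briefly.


Break 'constellation' into syllables: con-stel-la-tion -> con | stel | la | tion = 4 syllables

4 syllables


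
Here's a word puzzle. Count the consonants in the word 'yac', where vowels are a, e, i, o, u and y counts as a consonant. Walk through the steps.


Consonants in 'yac': y, c = 2 consonants.

2


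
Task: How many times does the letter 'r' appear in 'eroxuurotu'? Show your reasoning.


Letter 'r' in 'eroxuurotu': found at position(s) 2, 7 = 2 occurrence(s).

2


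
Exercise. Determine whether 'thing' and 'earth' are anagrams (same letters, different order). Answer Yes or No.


Sorted letters of 'thing': 'ghint'
Sorted letters of 'earth': 'aehrt'
They do not match.

No


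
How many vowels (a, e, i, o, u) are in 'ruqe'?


Vowels in 'ruqe': u, e = 2 vowels.

2


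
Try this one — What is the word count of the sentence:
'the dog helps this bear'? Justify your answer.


Split into words: the | dog | helps | this | bear = 5 words.

5


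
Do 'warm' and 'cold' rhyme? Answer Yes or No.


Rime (stressed vowel + following sounds) of 'warm': -arm = /ɔːrm/
Rime of 'cold': -old = /oʊld/
/ɔːrm/ and /oʊld/ are different ending sounds, so the words do not rhyme.

No


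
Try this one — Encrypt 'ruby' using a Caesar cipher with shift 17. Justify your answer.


Shift each letter by 17: r -> i, u -> l, b -> s, y -> p. Result: 'ilsp'.

ilsp


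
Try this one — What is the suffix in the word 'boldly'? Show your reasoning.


The word 'boldly' = 'bold' (root) + '-ly' (suffix). The suffix is '-ly'.

ly


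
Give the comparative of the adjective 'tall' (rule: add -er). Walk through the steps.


Apply comparative formation (add -er): 'tall' -> 'taller'.

taller


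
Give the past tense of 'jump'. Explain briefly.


Apply rule: Add -ed. 'jump' becomes 'jumped'.

jumped


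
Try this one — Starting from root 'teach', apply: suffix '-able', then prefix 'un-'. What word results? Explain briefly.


Step 1: Add suffix '-able' to 'teach' = 'teachable'
Step 2: Add prefix 'un-' to 'teachable' = 'unteachable'

unteachable


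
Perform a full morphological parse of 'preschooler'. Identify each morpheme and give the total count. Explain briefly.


Step 1: Identify prefix: 'pre' (meaning: before)
Step 2: Identify root: 'school'
Step 3: Identify suffix(es): 'er'
Decomposition: pre- (prefix: before) + school (root) + -er (suffix: one who)
Total morphemes: 3

3 morphemes (pre- (prefix: before) + school (root) + -er (suffix: one who))


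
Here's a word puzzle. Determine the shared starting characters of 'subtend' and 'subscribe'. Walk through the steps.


Compare from the start: 3 characters match: 'sub'. Mismatch at position 4: 't' vs 's'.

sub


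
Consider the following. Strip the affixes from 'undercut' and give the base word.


Remove prefix 'under' from 'undercut' to get root 'cut'.

cut


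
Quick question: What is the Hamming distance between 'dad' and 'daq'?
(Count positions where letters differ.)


Alignment:
Position 1: 'd' vs 'd' = match
Position 2: 'a' vs 'a' = match
Position 3: 'd' vs 'q' = DIFFER
Total differences: 1

1


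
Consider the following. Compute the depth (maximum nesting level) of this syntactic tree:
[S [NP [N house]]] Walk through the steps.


Count bracket nesting levels:
'[' at pos 0: depth = 1
'[' at pos 3: depth = 2
'[' at pos 7: depth = 3
Maximum depth reached: 3

3


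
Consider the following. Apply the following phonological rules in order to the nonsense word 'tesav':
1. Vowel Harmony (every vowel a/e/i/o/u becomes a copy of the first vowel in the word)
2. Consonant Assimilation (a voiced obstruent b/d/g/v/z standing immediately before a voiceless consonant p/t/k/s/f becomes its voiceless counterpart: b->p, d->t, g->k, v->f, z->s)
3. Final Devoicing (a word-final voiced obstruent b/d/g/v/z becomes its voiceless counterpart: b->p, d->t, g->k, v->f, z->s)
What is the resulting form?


Starting form: 'tesav'
Rule 1: Vowel Harmony: all vowels become 'e' (matching first vowel). 'tesav' -> 'tesev'
Rule 2: Consonant Assimilation: no voiced obstruent (b/d/g/v/z) stands immediately before a voiceless consonant (p/t/k/s/f). No change.
Rule 3: Final Devoicing: word-final voiced obstruent 'v' becomes voiceless 'f'. 'tesev' -> 'tesef'
Final form: 'tesef'

tesef


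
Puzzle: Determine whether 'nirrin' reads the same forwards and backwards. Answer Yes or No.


Forward: 'nirrin'
Reversed: 'nirrin'
They are identical.

Yes


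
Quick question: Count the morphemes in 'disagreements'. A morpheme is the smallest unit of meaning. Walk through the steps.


Decomposition: dis- (prefix) + agree (root) + -ment (suffix) + -s (plural) = 4 morpheme(s)

4 morphemes


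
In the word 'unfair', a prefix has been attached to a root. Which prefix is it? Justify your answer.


The word 'unfair' = 'un' (prefix) + 'fair' (root). The prefix is 'un'.

un


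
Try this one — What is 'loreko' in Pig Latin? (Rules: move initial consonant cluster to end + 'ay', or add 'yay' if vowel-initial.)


'loreko': move consonant cluster 'l' to end and add 'ay': 'orekolay'.

orekolay


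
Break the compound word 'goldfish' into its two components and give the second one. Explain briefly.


Split 'goldfish' into 'gold' + 'fish'. The second part is 'fish'.

fish


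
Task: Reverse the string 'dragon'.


Reverse 'dragon' character by character: 'nogard'.

nogard


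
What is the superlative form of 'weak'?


Apply superlative formation (add -est): 'weak' -> 'weakest'.

weakest


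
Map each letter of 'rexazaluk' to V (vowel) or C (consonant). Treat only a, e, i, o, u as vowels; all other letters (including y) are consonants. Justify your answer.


Letter mapping: r = C, e = V, x = C, a = V, z = C, a = V, l = C, u = V, k = C.

CVCVCVCVC


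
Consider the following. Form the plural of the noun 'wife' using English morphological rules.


Apply rule: Change -fe to -ves. 'wife' becomes 'wives'.

wives


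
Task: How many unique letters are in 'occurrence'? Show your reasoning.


Unique letters in 'occurrence': {c, e, n, o, r, u} = 6 distinct letters.

6


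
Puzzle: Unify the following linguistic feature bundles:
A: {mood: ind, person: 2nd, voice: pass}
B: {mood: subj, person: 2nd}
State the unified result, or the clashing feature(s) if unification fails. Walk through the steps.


Compare features:
mood: A=ind vs B=subj -> CLASH
person: A=2nd vs B=2nd -> unified: 2nd
voice: A=pass vs B=_ -> unified: pass
Clash detected on feature 'mood' (ind vs subj); unification fails.

CLASH on 'mood' (ind vs subj)


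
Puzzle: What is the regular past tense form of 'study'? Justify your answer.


Apply rule: Change -y to -ied. 'study' becomes 'studied'.

studied


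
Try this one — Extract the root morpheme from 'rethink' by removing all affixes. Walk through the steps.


Remove prefix 're' from 'rethink' to get root 'think'.

think


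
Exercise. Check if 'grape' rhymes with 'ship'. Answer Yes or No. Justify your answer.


Rime (stressed vowel + following sounds) of 'grape': -ape = /eɪp/
Rime of 'ship': -ip = /ɪp/
/eɪp/ and /ɪp/ are different ending sounds, so the words do not rhyme.

No


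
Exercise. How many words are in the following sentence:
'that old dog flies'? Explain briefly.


Split into words: that | old | dog | flies = 4 words.

4


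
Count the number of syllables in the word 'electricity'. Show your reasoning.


Break 'electricity' into syllables: e-lec-tric-i-ty -> e | lec | tric | i | ty = 5 syllables

5 syllables


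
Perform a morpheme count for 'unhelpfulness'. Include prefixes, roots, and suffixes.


Decomposition: un- (prefix) + help (root) + -ful (suffix) + -ness (suffix) = 4 morpheme(s)

4 morphemes


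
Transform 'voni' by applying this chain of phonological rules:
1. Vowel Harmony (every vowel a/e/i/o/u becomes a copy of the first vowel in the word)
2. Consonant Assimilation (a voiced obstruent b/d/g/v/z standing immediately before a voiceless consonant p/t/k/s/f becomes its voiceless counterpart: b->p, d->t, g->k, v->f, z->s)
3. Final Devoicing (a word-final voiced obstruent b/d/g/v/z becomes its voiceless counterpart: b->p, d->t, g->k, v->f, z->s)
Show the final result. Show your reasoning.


Starting form: 'voni'
Rule 1: Vowel Harmony: all vowels become 'o' (matching first vowel). 'voni' -> 'vono'
Rule 2: Consonant Assimilation: no voiced obstruent (b/d/g/v/z) stands immediately before a voiceless consonant (p/t/k/s/f). No change.
Rule 3: Final Devoicing: the word ends in the vowel 'o', not a consonant. No change.
Final form: 'vono'

vono


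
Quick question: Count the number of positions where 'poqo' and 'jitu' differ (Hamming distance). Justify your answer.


Alignment:
Position 1: 'p' vs 'j' = DIFFER
Position 2: 'o' vs 'i' = DIFFER
Position 3: 'q' vs 't' = DIFFER
Position 4: 'o' vs 'u' = DIFFER
Total differences: 4

4


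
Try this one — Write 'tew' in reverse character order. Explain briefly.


Reverse 'tew' character by character: 'wet'.

wet


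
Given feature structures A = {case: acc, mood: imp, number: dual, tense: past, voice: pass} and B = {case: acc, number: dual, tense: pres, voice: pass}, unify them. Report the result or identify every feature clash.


Compare features:
case: A=acc vs B=acc -> unified: acc
mood: A=imp vs B=_ -> unified: imp
number: A=dual vs B=dual -> unified: dual
tense: A=past vs B=pres -> CLASH
voice: A=pass vs B=pass -> unified: pass
Clash detected on feature 'tense' (past vs pres); unification fails.

CLASH on 'tense' (past vs pres)


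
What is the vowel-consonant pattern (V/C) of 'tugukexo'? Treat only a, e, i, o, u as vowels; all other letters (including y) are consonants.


Letter mapping: t = C, u = V, g = C, u = V, k = C, e = V, x = C, o = V.

CVCVCVCV


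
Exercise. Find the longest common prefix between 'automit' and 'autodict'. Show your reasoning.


Compare from the start: 4 characters match: 'auto'. Mismatch at position 5: 'm' vs 'd'.

auto


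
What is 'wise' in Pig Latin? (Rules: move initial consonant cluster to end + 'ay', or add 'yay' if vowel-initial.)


'wise': move consonant cluster 'w' to end and add 'ay': 'iseway'.

iseway


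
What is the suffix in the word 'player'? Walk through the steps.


The word 'player' = 'play' (root) + '-er' (suffix). The suffix is '-er'.

er


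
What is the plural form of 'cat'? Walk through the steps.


Apply rule: Add -s. 'cat' becomes 'cats'.

cats
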